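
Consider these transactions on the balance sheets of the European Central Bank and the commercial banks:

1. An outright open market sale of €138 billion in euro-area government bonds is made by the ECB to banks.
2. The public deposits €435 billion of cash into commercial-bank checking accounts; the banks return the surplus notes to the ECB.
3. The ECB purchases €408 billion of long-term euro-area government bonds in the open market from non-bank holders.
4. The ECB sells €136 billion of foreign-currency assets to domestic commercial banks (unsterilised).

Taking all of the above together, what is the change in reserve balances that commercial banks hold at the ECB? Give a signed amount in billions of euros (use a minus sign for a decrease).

ECB balance sheet:
  Assets:      Securities +€270B, Foreign assets −€136B
  Liabilities: Bank reserves +€569B, Currency in circulation −€435B
So the change in reserve balances that commercial banks hold at the ECB is +€569 billion.

+€569 billion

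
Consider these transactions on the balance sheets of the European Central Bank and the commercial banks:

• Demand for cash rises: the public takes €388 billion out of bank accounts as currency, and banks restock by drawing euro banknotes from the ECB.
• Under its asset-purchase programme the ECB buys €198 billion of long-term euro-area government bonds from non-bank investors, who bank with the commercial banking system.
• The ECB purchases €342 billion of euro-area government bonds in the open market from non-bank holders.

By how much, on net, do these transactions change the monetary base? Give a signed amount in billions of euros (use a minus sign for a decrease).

+€540 billion

ECB balance sheet:
  Assets:      Securities +€540B
  Liabilities: Bank reserves +€152B, Currency in circulation +€388B
Commercial banking system:
  Assets:      Reserves at CB +€152B
  Liabilities: Checkable deposits +€152B
Monetary base = currency + reserves: +€388B + (+€152B) = +€540 billion.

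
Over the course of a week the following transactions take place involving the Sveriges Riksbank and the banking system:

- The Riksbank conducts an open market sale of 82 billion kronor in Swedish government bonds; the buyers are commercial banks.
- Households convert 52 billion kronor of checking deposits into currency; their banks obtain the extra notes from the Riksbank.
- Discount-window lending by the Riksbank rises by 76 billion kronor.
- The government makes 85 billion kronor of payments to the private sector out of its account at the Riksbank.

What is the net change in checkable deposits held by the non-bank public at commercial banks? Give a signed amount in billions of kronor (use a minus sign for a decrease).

+33 billion

OMO sale (to banks) 82 billion kronor: the counterparty is a bank, so public deposits are unchanged → 0.
Currency withdrawal 52 billion kronor: non-bank counterparties' bank balances fall → −52B.
Discount-window loan 76 billion kronor: the counterparty is a bank, so public deposits are unchanged → 0.
Government spending 85 billion kronor: non-bank counterparties' bank balances rise → +85B.
Net: 0 − 52 + 0 + 85 = +33 billion.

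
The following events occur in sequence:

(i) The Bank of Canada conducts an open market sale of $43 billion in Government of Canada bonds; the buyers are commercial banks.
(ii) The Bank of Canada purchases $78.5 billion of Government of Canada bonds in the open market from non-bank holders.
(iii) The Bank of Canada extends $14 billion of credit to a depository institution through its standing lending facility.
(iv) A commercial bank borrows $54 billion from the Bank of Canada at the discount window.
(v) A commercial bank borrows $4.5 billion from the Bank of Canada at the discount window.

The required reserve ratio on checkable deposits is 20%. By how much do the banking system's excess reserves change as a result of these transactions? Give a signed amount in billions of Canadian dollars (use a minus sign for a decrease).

+$92.3 billion

OMO sale (to banks) $43 billion: reserves −$43B, deposits 0.
Asset purchase (from non-banks) $78.5 billion: reserves +$78.5B, deposits +$78.5B.
Discount-window loan $14 billion: reserves +$14B, deposits 0.
Discount-window loan $54 billion: reserves +$54B, deposits 0.
Discount-window loan $4.5 billion: reserves +$4.5B, deposits 0.
Totals: Δreserves = +$108B, Δdeposits = +$78.5B.
Δrequired reserves = 20% × +$78.5B = +$15.7B.
Δexcess reserves = Δreserves − Δrequired = +$108B − (+$15.7B) = +$92.3 billion.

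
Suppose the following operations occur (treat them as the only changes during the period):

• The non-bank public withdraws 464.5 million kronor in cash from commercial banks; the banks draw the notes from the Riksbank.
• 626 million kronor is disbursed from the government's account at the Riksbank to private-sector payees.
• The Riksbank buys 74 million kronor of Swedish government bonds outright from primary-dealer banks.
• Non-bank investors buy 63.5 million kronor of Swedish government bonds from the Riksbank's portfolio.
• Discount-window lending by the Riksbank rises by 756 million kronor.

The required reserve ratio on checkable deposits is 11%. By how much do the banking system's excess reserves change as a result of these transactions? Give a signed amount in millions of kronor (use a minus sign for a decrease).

Currency withdrawal 464.5 million kronor: reserves −464.5M, deposits −464.5M.
Government spending 626 million kronor: reserves +626M, deposits +626M.
OMO purchase (from banks) 74 million kronor: reserves +74M, deposits 0.
Asset sale (to non-banks) 63.5 million kronor: reserves −63.5M, deposits −63.5M.
Discount-window loan 756 million kronor: reserves +756M, deposits 0.
Totals: Δreserves = +928M, Δdeposits = +98M.
Δrequired reserves = 11% × +98M = +10.78M.
Δexcess reserves = Δreserves − Δrequired = +928M − (+10.78M) = +917.22 million.

+917.22 million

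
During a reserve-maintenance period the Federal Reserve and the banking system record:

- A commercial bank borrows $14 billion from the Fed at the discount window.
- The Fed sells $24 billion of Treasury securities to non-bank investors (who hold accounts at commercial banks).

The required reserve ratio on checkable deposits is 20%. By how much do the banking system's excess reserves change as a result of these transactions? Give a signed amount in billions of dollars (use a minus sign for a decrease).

-$5.2 billion

Discount-window loan $14 billion: reserves +$14B, deposits 0.
Asset sale (to non-banks) $24 billion: reserves −$24B, deposits −$24B.
Totals: Δreserves = −$10B, Δdeposits = −$24B.
Δrequired reserves = 20% × −$24B = −$4.8B.
Δexcess reserves = Δreserves − Δrequired = −$10B − (−$4.8B) = -$5.2 billion.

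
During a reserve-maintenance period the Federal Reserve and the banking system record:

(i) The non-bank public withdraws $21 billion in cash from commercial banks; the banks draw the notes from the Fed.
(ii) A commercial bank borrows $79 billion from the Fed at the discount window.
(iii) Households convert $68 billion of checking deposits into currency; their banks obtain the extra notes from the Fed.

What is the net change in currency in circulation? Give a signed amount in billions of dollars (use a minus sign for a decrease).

+$89 billion

Currency withdrawal $21 billion: notes leave the central bank → +$21B.
Discount-window loan $79 billion: no currency enters or leaves circulation → 0.
Currency withdrawal $68 billion: notes leave the central bank → +$68B.
Net: 21 + 0 + 68 = +$89 billion.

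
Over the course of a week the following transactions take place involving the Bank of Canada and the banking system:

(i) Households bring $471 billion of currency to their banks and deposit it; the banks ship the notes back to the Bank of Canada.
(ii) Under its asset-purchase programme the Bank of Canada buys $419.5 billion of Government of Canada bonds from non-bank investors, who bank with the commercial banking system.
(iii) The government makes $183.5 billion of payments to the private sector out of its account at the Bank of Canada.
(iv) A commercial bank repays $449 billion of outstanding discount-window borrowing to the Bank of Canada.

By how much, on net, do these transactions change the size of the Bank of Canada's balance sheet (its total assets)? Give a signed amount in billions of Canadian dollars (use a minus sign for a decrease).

-$29.5 billion

Currency deposit $471 billion: only the composition of liabilities changes → 0.
Asset purchase (from non-banks) $419.5 billion: a Bank of Canada asset is acquired → +$419.5B.
Government spending $183.5 billion: only the composition of liabilities changes → 0.
Discount-window repayment $449 billion: a Bank of Canada asset is shed → −$449B.
Net: 0 + 419.5 + 0 − 449 = -$29.5 billion.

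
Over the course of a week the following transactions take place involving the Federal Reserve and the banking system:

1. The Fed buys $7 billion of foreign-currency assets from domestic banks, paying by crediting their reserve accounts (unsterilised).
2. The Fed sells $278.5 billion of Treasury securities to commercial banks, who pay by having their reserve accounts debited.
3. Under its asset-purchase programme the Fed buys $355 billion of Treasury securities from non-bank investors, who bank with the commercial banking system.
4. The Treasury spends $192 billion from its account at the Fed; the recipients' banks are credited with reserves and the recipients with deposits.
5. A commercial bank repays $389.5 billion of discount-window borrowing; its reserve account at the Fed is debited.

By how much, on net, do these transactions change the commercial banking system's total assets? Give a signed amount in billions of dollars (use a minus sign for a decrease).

+$157.5 billion

Fed balance sheet:
  Assets:      Securities +$76.5B, Loans to banks −$389.5B, Foreign assets +$7B
  Liabilities: Bank reserves −$114B, Government deposits −$192B
Commercial banking system:
  Assets:      Reserves at CB −$114B, Securities +$278.5B, Foreign assets −$7B
  Liabilities: Checkable deposits +$547B, Borrowings from CB −$389.5B
Change in total bank assets = +$157.5 billion.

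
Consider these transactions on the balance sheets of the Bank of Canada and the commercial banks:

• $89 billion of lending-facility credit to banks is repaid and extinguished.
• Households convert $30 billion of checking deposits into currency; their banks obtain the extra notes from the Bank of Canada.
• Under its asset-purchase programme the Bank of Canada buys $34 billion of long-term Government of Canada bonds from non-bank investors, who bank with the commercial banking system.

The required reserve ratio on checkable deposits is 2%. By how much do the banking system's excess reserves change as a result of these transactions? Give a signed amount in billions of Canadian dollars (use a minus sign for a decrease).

Discount-window repayment $89 billion: reserves −$89B, deposits 0.
Currency withdrawal $30 billion: reserves −$30B, deposits −$30B.
Asset purchase (from non-banks) $34 billion: reserves +$34B, deposits +$34B.
Totals: Δreserves = −$85B, Δdeposits = +$4B.
Δrequired reserves = 2% × +$4B = +$0.08B.
Δexcess reserves = Δreserves − Δrequired = −$85B − (+$0.08B) = -$85.08 billion.

-$85.08 billion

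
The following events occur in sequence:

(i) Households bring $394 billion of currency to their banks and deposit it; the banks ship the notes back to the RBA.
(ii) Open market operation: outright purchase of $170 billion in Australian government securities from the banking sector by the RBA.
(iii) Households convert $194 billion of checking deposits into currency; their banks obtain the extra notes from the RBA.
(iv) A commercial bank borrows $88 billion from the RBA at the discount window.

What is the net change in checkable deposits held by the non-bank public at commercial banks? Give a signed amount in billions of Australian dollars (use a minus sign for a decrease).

+$200 billion

Currency deposit $394 billion: non-bank counterparties' bank balances rise → +$394B.
OMO purchase (from banks) $170 billion: the counterparty is a bank, so public deposits are unchanged → 0.
Currency withdrawal $194 billion: non-bank counterparties' bank balances fall → −$194B.
Discount-window loan $88 billion: the counterparty is a bank, so public deposits are unchanged → 0.
Net: 394 + 0 − 194 + 0 = +$200 billion.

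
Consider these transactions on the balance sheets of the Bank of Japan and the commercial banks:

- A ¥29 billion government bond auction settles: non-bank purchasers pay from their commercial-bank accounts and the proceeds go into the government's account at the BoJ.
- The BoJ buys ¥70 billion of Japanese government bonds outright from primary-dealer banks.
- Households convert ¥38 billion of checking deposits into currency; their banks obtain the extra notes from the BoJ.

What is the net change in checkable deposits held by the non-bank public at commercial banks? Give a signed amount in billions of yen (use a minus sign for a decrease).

BoJ balance sheet:
  Assets:      Securities +¥70B
  Liabilities: Bank reserves +¥3B, Currency in circulation +¥38B, Government deposits +¥29B
Commercial banking system:
  Assets:      Reserves at CB +¥3B, Securities −¥70B
  Liabilities: Checkable deposits −¥67B
So the change in checkable deposits held by the non-bank public at commercial banks is -¥67 billion.

-¥67 billion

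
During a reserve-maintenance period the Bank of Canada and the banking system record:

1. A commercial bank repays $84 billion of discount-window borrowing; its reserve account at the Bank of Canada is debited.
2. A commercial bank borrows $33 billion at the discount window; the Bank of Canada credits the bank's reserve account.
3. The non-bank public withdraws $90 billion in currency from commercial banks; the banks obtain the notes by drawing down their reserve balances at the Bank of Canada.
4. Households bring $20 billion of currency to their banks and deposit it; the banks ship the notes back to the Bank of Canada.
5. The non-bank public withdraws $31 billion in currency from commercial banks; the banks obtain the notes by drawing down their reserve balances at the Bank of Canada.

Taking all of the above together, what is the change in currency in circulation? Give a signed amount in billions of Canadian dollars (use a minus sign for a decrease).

+$101 billion

Bank of Canada balance sheet:
  Assets:      Loans to banks −$51B
  Liabilities: Bank reserves −$152B, Currency in circulation +$101B
So the change in currency in circulation is +$101 billion.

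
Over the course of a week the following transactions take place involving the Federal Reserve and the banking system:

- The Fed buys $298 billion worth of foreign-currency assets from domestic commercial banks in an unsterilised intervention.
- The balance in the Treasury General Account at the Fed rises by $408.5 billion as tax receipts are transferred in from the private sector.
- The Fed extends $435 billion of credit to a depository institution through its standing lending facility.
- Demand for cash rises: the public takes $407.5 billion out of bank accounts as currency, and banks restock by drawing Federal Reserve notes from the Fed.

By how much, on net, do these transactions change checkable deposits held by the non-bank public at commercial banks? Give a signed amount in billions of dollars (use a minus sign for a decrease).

-$816 billion

FX purchase $298 billion: the counterparty is a bank, so public deposits are unchanged → 0.
Government account inflow $408.5 billion: non-bank counterparties' bank balances fall → −$408.5B.
Discount-window loan $435 billion: the counterparty is a bank, so public deposits are unchanged → 0.
Currency withdrawal $407.5 billion: non-bank counterparties' bank balances fall → −$407.5B.
Net: 0 − 408.5 + 0 − 407.5 = -$816 billion.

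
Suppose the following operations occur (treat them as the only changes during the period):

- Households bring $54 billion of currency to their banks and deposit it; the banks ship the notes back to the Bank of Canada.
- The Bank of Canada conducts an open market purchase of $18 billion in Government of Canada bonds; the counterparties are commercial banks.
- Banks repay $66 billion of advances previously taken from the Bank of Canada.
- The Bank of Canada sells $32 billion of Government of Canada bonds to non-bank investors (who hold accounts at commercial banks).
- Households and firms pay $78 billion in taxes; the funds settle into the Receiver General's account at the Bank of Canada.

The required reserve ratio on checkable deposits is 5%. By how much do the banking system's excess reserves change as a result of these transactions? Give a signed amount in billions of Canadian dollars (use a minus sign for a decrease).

Currency deposit $54 billion: reserves +$54B, deposits +$54B.
OMO purchase (from banks) $18 billion: reserves +$18B, deposits 0.
Discount-window repayment $66 billion: reserves −$66B, deposits 0.
Asset sale (to non-banks) $32 billion: reserves −$32B, deposits −$32B.
Government account inflow $78 billion: reserves −$78B, deposits −$78B.
Totals: Δreserves = −$104B, Δdeposits = −$56B.
Δrequired reserves = 5% × −$56B = −$2.8B.
Δexcess reserves = Δreserves − Δrequired = −$104B − (−$2.8B) = -$101.2 billion.

-$101.2 billion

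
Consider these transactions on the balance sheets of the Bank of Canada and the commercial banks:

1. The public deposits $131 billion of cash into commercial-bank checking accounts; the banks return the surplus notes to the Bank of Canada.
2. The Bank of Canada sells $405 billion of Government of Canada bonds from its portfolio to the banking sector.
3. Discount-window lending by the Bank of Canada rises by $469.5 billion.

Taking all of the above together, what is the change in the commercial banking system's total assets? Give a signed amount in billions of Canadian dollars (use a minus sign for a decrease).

Currency deposit $131 billion: bank balance sheets expand → +$131B.
OMO sale (to banks) $405 billion: just an asset swap on bank balance sheets → 0.
Discount-window loan $469.5 billion: bank balance sheets expand → +$469.5B.
Net: 131 + 0 + 469.5 = +$600.5 billion.

+$600.5 billion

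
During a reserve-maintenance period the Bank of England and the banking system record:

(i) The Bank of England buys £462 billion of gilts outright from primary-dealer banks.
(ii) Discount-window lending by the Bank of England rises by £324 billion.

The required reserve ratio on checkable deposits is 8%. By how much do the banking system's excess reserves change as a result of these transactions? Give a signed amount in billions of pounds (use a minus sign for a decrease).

+£786 billion

OMO purchase (from banks) £462 billion: reserves +£462B, deposits 0.
Discount-window loan £324 billion: reserves +£324B, deposits 0.
Totals: Δreserves = +£786B, Δdeposits = 0.
Δrequired reserves = 8% × 0 = 0.
Δexcess reserves = Δreserves − Δrequired = +£786B − (0) = +£786 billion.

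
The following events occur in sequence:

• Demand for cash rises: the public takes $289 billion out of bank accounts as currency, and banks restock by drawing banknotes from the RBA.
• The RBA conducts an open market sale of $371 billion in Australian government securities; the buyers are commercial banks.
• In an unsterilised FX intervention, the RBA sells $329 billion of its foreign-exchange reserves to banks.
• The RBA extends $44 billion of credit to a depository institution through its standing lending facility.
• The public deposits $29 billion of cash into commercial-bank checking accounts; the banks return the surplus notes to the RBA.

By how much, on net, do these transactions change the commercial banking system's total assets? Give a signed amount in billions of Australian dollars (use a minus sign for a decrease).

Currency withdrawal $289 billion: bank balance sheets shrink → −$289B.
OMO sale (to banks) $371 billion: just an asset swap on bank balance sheets → 0.
FX sale $329 billion: just an asset swap on bank balance sheets → 0.
Discount-window loan $44 billion: bank balance sheets expand → +$44B.
Currency deposit $29 billion: bank balance sheets expand → +$29B.
Net: −289 + 0 + 0 + 44 + 29 = -$216 billion.

-$216 billion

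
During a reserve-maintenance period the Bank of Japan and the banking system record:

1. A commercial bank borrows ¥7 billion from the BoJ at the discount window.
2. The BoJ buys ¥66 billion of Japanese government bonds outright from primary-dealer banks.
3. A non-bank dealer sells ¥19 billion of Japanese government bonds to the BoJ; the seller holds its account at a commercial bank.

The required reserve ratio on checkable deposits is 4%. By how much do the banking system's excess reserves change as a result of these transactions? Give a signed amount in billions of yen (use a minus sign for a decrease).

+¥91.24 billion

Discount-window loan ¥7 billion: reserves +¥7B, deposits 0.
OMO purchase (from banks) ¥66 billion: reserves +¥66B, deposits 0.
Asset purchase (from non-banks) ¥19 billion: reserves +¥19B, deposits +¥19B.
Totals: Δreserves = +¥92B, Δdeposits = +¥19B.
Δrequired reserves = 4% × +¥19B = +¥0.76B.
Δexcess reserves = Δreserves − Δrequired = +¥92B − (+¥0.76B) = +¥91.24 billion.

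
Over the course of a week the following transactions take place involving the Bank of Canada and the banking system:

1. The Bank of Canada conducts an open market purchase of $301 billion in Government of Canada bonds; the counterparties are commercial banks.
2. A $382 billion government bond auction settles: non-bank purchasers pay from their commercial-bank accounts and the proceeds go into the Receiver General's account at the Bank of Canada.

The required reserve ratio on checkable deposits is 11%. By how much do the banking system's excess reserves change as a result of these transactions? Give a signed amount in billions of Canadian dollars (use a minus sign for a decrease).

OMO purchase (from banks) $301 billion: reserves +$301B, deposits 0.
Government account inflow $382 billion: reserves −$382B, deposits −$382B.
Totals: Δreserves = −$81B, Δdeposits = −$382B.
Δrequired reserves = 11% × −$382B = −$42.02B.
Δexcess reserves = Δreserves − Δrequired = −$81B − (−$42.02B) = -$38.98 billion.

-$38.98 billion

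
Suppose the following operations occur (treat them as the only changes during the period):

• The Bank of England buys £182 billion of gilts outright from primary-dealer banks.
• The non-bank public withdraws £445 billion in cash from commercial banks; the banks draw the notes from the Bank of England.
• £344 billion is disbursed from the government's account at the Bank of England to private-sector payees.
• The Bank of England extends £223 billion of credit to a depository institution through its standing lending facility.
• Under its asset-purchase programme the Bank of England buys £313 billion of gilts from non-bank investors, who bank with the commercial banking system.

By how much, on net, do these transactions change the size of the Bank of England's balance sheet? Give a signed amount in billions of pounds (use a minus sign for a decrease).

Bank of England balance sheet:
  Assets:      Securities +£495B, Loans to banks +£223B
  Liabilities: Bank reserves +£617B, Currency in circulation +£445B, Government deposits −£344B
Change in total Bank of England assets = +£718 billion.

+£718 billion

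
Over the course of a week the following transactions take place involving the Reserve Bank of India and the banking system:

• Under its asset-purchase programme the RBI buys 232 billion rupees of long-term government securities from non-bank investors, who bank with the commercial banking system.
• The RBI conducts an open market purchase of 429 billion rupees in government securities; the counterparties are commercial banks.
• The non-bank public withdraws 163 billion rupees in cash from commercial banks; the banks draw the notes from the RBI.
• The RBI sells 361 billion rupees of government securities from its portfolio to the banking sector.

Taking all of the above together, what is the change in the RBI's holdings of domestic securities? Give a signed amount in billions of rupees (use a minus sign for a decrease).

+300 billion

RBI balance sheet:
  Assets:      Securities +300B
  Liabilities: Bank reserves +137B, Currency in circulation +163B
So the change in the RBI's holdings of domestic securities is +300 billion.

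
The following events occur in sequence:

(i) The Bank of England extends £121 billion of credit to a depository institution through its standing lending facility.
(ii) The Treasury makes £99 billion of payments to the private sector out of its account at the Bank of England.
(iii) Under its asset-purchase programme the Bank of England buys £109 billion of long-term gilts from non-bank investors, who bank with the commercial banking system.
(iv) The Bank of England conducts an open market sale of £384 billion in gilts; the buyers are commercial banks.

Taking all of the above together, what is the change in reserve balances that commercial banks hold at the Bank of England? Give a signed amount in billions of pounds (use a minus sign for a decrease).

Discount-window loan £121 billion: the loan is credited to the bank's reserve account → +£121B.
Government spending £99 billion: government payments flow into bank reserve accounts → +£99B.
Asset purchase (from non-banks) £109 billion: the Bank of England pays by crediting reserve accounts → +£109B.
OMO sale (to banks) £384 billion: the buying banks pay out of their reserve balances → −£384B.
Net: 121 + 99 + 109 − 384 = -£55 billion.

-£55 billion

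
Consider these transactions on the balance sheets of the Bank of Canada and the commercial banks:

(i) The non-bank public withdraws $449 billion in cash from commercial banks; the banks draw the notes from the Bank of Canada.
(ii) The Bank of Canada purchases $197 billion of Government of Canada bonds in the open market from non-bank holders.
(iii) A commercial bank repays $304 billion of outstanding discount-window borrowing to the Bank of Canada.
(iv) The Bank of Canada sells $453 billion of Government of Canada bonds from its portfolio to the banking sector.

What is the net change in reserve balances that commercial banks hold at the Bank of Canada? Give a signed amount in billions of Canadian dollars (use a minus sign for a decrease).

Currency withdrawal $449 billion: banks swap reserves for currency → −$449B.
Asset purchase (from non-banks) $197 billion: the Bank of Canada pays by crediting reserve accounts → +$197B.
Discount-window repayment $304 billion: repayment is debited from reserves → −$304B.
OMO sale (to banks) $453 billion: the buying banks pay out of their reserve balances → −$453B.
Net: −449 + 197 − 304 − 453 = -$1009 billion.

-$1009 billion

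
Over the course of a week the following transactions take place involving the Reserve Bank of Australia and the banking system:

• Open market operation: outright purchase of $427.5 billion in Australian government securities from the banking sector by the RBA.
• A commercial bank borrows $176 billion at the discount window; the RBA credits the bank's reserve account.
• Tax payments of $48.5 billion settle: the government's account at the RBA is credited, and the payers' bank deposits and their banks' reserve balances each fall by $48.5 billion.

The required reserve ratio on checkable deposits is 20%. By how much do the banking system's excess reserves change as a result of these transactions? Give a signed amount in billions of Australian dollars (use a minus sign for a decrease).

+$564.7 billion

OMO purchase (from banks) $427.5 billion: reserves +$427.5B, deposits 0.
Discount-window loan $176 billion: reserves +$176B, deposits 0.
Government account inflow $48.5 billion: reserves −$48.5B, deposits −$48.5B.
Totals: Δreserves = +$555B, Δdeposits = −$48.5B.
Δrequired reserves = 20% × −$48.5B = −$9.7B.
Δexcess reserves = Δreserves − Δrequired = +$555B − (−$9.7B) = +$564.7 billion.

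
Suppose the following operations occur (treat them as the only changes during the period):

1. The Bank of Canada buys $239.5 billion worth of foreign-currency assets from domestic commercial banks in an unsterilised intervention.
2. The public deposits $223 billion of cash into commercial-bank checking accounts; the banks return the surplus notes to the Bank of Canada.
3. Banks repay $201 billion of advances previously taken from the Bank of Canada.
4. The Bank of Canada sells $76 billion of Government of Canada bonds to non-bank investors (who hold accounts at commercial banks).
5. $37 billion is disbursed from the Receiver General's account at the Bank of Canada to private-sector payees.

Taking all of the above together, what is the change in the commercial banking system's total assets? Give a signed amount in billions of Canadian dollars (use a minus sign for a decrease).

-$17 billion

FX purchase $239.5 billion: just an asset swap on bank balance sheets → 0.
Currency deposit $223 billion: bank balance sheets expand → +$223B.
Discount-window repayment $201 billion: bank balance sheets shrink → −$201B.
Asset sale (to non-banks) $76 billion: bank balance sheets shrink → −$76B.
Government spending $37 billion: bank balance sheets expand → +$37B.
Net: 0 + 223 − 201 − 76 + 37 = -$17 billion.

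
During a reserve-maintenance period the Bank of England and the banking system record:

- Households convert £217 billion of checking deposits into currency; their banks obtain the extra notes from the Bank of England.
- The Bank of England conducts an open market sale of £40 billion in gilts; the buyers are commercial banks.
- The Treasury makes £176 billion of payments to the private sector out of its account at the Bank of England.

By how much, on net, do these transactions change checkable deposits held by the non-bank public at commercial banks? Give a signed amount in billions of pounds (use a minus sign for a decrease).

-£41 billion

Currency withdrawal £217 billion: non-bank counterparties' bank balances fall → −£217B.
OMO sale (to banks) £40 billion: the counterparty is a bank, so public deposits are unchanged → 0.
Government spending £176 billion: non-bank counterparties' bank balances rise → +£176B.
Net: −217 + 0 + 176 = -£41 billion.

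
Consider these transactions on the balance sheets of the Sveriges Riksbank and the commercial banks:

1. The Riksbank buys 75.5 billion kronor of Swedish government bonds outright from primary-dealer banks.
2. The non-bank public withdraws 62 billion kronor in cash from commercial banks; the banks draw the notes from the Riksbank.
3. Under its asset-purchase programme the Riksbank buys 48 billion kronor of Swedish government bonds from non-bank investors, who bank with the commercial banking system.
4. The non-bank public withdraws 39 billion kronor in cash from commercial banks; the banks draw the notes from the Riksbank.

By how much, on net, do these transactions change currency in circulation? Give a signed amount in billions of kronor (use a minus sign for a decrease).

+101 billion

Riksbank balance sheet:
  Assets:      Securities +123.5B
  Liabilities: Bank reserves +22.5B, Currency in circulation +101B
Commercial banking system:
  Assets:      Reserves at CB +22.5B, Securities −75.5B
  Liabilities: Checkable deposits −53B
So the change in currency in circulation is +101 billion.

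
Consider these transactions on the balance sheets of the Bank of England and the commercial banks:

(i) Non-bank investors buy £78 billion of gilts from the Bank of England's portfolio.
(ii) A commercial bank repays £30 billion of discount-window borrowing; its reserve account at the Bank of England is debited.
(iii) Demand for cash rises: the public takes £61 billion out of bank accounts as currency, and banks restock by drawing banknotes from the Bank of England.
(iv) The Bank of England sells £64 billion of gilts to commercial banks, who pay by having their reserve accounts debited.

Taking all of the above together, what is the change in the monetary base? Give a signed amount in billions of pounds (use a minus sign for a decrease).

-£172 billion

Bank of England balance sheet:
  Assets:      Securities −£142B, Loans to banks −£30B
  Liabilities: Bank reserves −£233B, Currency in circulation +£61B
Monetary base = currency + reserves: +£61B + (−£233B) = -£172 billion.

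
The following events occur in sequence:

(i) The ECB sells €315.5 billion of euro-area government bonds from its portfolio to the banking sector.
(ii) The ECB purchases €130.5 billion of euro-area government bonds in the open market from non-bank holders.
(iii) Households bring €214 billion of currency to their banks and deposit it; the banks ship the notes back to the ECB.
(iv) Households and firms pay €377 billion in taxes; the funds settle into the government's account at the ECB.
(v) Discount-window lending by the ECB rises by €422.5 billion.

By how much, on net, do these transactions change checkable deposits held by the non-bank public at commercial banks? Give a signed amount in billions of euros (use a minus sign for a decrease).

OMO sale (to banks) €315.5 billion: the counterparty is a bank, so public deposits are unchanged → 0.
Asset purchase (from non-banks) €130.5 billion: non-bank counterparties' bank balances rise → +€130.5B.
Currency deposit €214 billion: non-bank counterparties' bank balances rise → +€214B.
Government account inflow €377 billion: non-bank counterparties' bank balances fall → −€377B.
Discount-window loan €422.5 billion: the counterparty is a bank, so public deposits are unchanged → 0.
Net: 0 + 130.5 + 214 − 377 + 0 = -€32.5 billion.

-€32.5 billion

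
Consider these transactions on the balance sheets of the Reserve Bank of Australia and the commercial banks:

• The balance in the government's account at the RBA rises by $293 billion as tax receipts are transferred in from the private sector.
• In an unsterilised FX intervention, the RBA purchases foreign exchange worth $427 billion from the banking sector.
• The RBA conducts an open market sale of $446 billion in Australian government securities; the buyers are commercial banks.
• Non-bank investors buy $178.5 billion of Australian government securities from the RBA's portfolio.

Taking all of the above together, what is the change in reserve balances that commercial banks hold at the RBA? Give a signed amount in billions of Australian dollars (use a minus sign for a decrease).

-$490.5 billion

Government account inflow $293 billion: funds move from bank reserves into the government account → −$293B.
FX purchase $427 billion: the RBA pays by crediting reserve accounts → +$427B.
OMO sale (to banks) $446 billion: the buying banks pay out of their reserve balances → −$446B.
Asset sale (to non-banks) $178.5 billion: the non-bank buyers' banks settle from reserves → −$178.5B.
Net: −293 + 427 − 446 − 178.5 = -$490.5 billion.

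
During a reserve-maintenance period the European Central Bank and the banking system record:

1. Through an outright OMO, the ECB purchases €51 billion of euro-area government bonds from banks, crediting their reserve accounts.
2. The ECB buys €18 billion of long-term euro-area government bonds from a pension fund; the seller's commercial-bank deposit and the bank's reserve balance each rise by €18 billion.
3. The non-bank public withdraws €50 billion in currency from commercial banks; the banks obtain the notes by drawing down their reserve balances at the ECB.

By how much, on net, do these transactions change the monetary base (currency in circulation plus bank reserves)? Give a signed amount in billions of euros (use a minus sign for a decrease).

+€69 billion

ECB balance sheet:
  Assets:      Securities +€69B
  Liabilities: Bank reserves +€19B, Currency in circulation +€50B
Commercial banking system:
  Assets:      Reserves at CB +€19B, Securities −€51B
  Liabilities: Checkable deposits −€32B
Monetary base = currency + reserves: +€50B + (+€19B) = +€69 billion.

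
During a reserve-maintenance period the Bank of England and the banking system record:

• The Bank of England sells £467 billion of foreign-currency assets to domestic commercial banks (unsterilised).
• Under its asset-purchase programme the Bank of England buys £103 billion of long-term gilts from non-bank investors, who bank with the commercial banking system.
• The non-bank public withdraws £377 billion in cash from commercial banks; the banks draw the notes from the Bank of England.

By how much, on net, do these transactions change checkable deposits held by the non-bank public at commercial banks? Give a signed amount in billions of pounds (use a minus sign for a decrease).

Bank of England balance sheet:
  Assets:      Securities +£103B, Foreign assets −£467B
  Liabilities: Bank reserves −£741B, Currency in circulation +£377B
Commercial banking system:
  Assets:      Reserves at CB −£741B, Foreign assets +£467B
  Liabilities: Checkable deposits −£274B
So the change in checkable deposits held by the non-bank public at commercial banks is -£274 billion.

-£274 billion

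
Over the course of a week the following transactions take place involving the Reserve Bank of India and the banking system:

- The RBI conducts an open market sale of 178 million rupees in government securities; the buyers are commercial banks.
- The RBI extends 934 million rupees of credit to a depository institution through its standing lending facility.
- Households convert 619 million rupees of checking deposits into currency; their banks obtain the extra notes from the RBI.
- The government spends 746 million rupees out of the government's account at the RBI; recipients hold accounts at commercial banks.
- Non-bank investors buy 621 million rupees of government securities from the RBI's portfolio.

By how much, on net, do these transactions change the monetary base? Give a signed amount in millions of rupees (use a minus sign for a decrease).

RBI balance sheet:
  Assets:      Securities −799M, Loans to banks +934M
  Liabilities: Bank reserves +262M, Currency in circulation +619M, Government deposits −746M
Commercial banking system:
  Assets:      Reserves at CB +262M, Securities +178M
  Liabilities: Checkable deposits −494M, Borrowings from CB +934M
Monetary base = currency + reserves: +619M + (+262M) = +881 million.

+881 million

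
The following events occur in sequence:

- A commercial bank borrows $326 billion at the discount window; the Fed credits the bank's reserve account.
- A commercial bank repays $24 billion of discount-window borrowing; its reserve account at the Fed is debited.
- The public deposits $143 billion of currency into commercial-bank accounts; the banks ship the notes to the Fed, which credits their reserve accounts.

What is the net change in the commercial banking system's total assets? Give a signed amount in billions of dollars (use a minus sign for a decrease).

+$445 billion

Discount-window loan $326 billion: bank balance sheets expand → +$326B.
Discount-window repayment $24 billion: bank balance sheets shrink → −$24B.
Currency deposit $143 billion: bank balance sheets expand → +$143B.
Net: 326 − 24 + 143 = +$445 billion.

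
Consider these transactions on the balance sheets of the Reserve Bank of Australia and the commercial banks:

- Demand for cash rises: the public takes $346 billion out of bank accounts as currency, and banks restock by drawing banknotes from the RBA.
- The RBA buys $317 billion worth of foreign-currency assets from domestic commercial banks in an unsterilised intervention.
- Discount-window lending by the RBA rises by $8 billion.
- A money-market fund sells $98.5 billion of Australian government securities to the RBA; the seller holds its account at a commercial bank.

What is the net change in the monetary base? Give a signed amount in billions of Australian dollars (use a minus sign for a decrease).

+$423.5 billion

Currency withdrawal $346 billion: just a shift between currency and reserves — both are base money → 0.
FX purchase $317 billion: RBA balance sheet expands → +$317B.
Discount-window loan $8 billion: RBA balance sheet expands → +$8B.
Asset purchase (from non-banks) $98.5 billion: RBA balance sheet expands → +$98.5B.
Net: 0 + 317 + 8 + 98.5 = +$423.5 billion.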